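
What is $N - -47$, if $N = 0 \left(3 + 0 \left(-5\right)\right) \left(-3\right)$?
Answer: $47$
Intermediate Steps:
$N = 0$ ($N = 0 \left(3 + 0\right) \left(-3\right) = 0 \cdot 3 \left(-3\right) = 0 \left(-3\right) = 0$)
$N - -47 = 0 - -47 = 0 + 47 = 47$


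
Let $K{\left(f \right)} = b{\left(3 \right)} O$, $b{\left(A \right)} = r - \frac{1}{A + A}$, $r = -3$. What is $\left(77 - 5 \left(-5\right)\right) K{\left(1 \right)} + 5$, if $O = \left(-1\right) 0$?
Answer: $5$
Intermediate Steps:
$b{\left(A \right)} = -3 - \frac{1}{2 A}$ ($b{\left(A \right)} = -3 - \frac{1}{A + A} = -3 - \frac{1}{2 A}$)
$O = 0$
$K{\left(f \right)} = 0$ ($K{\left(f \right)} = \left(-3 - \frac{1}{2 \cdot 3}\right) 0 = \left(-3 - \frac{1}{6}\right) 0 = \left(- \frac{19}{6}\right) 0 = 0$)
$\left(77 - 5 \left(-5\right)\right) K{\left(1 \right)} + 5 = \left(77 - 5 \left(-5\right)\right) 0 + 5 = \left(77 - -25\right) 0 + 5 = \left(77 + 25\right) 0 + 5 = 102 \cdot 0 + 5 = 0 + 5 = 5$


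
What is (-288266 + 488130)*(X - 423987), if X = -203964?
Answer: -125504798664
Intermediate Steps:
(-288266 + 488130)*(X - 423987) = (-288266 + 488130)*(-203964 - 423987) = 199864*(-627951) = -125504798664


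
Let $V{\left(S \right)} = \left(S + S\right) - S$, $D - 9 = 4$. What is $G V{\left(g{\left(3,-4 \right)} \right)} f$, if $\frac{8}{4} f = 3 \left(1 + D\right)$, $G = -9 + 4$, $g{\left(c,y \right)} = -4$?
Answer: $420$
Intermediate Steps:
$D = 13$ ($D = 9 + 4 = 13$)
$V{\left(S \right)} = S$ ($V{\left(S \right)} = 2 S - S = S$)
$G = -5$
$f = 21$ ($f = \frac{3 \left(1 + 13\right)}{2} = \frac{3 \cdot 14}{2} = \frac{1}{2} \cdot 42 = 21$)
$G V{\left(g{\left(3,-4 \right)} \right)} f = \left(-5\right) \left(-4\right) 21 = 20 \cdot 21 = 420$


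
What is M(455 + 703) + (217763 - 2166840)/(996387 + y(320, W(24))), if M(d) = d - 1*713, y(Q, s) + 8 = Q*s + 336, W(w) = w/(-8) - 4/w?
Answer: 1323414494/2987105 ≈ 443.04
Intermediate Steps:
W(w) = -4/w - w/8 (W(w) = w*(-1/8) - 4/w = -w/8 - 4/w = -4/w - w/8)
y(Q, s) = 328 + Q*s (y(Q, s) = -8 + (Q*s + 336) = -8 + (336 + Q*s) = 328 + Q*s)
M(d) = -713 + d (M(d) = d - 713 = -713 + d)
M(455 + 703) + (217763 - 2166840)/(996387 + y(320, W(24))) = (-713 + (455 + 703)) + (217763 - 2166840)/(996387 + (328 + 320*(-4/24 - 1/8*24))) = (-713 + 1158) - 1949077/(996387 + (328 + 320*(-4*1/24 - 3))) = 445 - 1949077/(996387 + (328 + 320*(-1/6 - 3))) = 445 - 1949077/(996387 + (328 + 320*(-19/6))) = 445 - 1949077/(996387 + (328 - 3040/3)) = 445 - 1949077/(996387 - 2056/3) = 445 - 1949077/2987105/3 = 445 - 1949077*3/2987105 = 445 - 5847231/2987105 = 1323414494/2987105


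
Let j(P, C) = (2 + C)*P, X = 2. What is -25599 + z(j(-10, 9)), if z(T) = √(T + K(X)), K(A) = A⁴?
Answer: -25599 + I*√94 ≈ -25599.0 + 9.6954*I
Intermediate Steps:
j(P, C) = P*(2 + C)
z(T) = √(16 + T) (z(T) = √(T + 2⁴) = √(T + 16) = √(16 + T))
-25599 + z(j(-10, 9)) = -25599 + √(16 - 10*(2 + 9)) = -25599 + √(16 - 10*11) = -25599 + √(16 - 110) = -25599 + √(-94) = -25599 + I*√94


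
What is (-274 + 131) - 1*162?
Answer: -305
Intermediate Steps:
(-274 + 131) - 1*162 = -143 - 162 = -305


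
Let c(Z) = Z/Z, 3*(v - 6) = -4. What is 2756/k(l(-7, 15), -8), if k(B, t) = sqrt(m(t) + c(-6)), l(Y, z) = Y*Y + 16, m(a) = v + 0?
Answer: 2756*sqrt(51)/17 ≈ 1157.8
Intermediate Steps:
v = 14/3 (v = 6 + (1/3)*(-4) = 6 - 4/3 = 14/3 ≈ 4.6667)
m(a) = 14/3 (m(a) = 14/3 + 0 = 14/3)
l(Y, z) = 16 + Y**2 (l(Y, z) = Y**2 + 16 = 16 + Y**2)
c(Z) = 1
k(B, t) = sqrt(51)/3 (k(B, t) = sqrt(14/3 + 1) = sqrt(17/3) = sqrt(51)/3)
2756/k(l(-7, 15), -8) = 2756/((sqrt(51)/3)) = 2756*(sqrt(51)/17) = 2756*sqrt(51)/17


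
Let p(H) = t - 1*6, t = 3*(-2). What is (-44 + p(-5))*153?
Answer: -8568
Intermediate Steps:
t = -6
p(H) = -12 (p(H) = -6 - 1*6 = -6 - 6 = -12)
(-44 + p(-5))*153 = (-44 - 12)*153 = -56*153 = -8568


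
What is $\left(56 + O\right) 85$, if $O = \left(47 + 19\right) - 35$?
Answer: $7395$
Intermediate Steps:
$O = 31$ ($O = 66 - 35 = 31$)
$\left(56 + O\right) 85 = \left(56 + 31\right) 85 = 87 \cdot 85 = 7395$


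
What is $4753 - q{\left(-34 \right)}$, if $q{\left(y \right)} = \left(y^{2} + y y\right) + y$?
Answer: $2475$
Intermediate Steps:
$q{\left(y \right)} = y + 2 y^{2}$ ($q{\left(y \right)} = \left(y^{2} + y^{2}\right) + y = 2 y^{2} + y = y + 2 y^{2}$)
$4753 - q{\left(-34 \right)} = 4753 - - 34 \left(1 + 2 \left(-34\right)\right) = 4753 - - 34 \left(1 - 68\right) = 4753 - \left(-34\right) \left(-67\right) = 4753 - 2278 = 2475$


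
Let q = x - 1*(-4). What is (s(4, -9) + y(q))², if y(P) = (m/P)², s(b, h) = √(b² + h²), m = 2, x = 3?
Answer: 232913/2401 + 8*√97/49 ≈ 98.615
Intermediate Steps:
q = 7 (q = 3 - 1*(-4) = 3 + 4 = 7)
y(P) = 4/P² (y(P) = (2/P)² = 4/P²)
(s(4, -9) + y(q))² = (√(4² + (-9)²) + 4/7²)² = (√(16 + 81) + 4*(1/49))² = (√97 + 4/49)² = (4/49 + √97)²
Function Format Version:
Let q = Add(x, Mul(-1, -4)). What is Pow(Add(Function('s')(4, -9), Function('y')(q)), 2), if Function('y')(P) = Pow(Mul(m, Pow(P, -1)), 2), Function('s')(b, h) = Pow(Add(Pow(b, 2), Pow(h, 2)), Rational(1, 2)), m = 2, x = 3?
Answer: Add(Rational(232913, 2401), Mul(Rational(8, 49), Pow(97, Rational(1, 2)))) ≈ 98.615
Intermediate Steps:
q = 7 (q = Add(3, Mul(-1, -4)) = Add(3, 4) = 7)
Function('y')(P) = Mul(4, Pow(P, -2)) (Function('y')(P) = Pow(Mul(2, Pow(P, -1)), 2) = Mul(4, Pow(P, -2)))
Pow(Add(Function('s')(4, -9), Function('y')(q)), 2) = Pow(Add(Pow(Add(Pow(4, 2), Pow(-9, 2)), Rational(1, 2)), Mul(4, Pow(7, -2))), 2) = Pow(Add(Pow(Add(16, 81), Rational(1, 2)), Mul(4, Rational(1, 49))), 2) = Pow(Add(Pow(97, Rational(1, 2)), Rational(4, 49)), 2) = Pow(Add(Rational(4, 49), Pow(97, Rational(1, 2))), 2)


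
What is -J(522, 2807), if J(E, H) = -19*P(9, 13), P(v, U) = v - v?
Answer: 0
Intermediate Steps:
P(v, U) = 0
J(E, H) = 0 (J(E, H) = -19*0 = 0)
-J(522, 2807) = -1*0 = 0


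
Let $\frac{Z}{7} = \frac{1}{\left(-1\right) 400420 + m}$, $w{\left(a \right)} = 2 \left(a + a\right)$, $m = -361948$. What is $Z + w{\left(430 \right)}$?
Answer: $\frac{1311272953}{762368} \approx 1720.0$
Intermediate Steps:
$w{\left(a \right)} = 4 a$ ($w{\left(a \right)} = 2 \cdot 2 a = 4 a$)
$Z = - \frac{7}{762368}$ ($Z = \frac{7}{\left(-1\right) 400420 - 361948} = \frac{7}{-400420 - 361948} = \frac{7}{-762368} = 7 \left(- \frac{1}{762368}\right) = - \frac{7}{762368} \approx -9.1819 \cdot 10^{-6}$)
$Z + w{\left(430 \right)} = - \frac{7}{762368} + 4 \cdot 430 = - \frac{7}{762368} + 1720 = \frac{1311272953}{762368}$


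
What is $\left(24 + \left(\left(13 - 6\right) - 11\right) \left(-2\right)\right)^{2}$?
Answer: $1024$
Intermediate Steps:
$\left(24 + \left(\left(13 - 6\right) - 11\right) \left(-2\right)\right)^{2} = \left(24 + \left(7 - 11\right) \left(-2\right)\right)^{2} = \left(24 - -8\right)^{2} = \left(24 + 8\right)^{2} = 32^{2} = 1024$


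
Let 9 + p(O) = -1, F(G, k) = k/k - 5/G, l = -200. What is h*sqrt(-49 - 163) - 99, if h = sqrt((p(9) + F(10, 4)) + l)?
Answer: -99 - sqrt(44414) ≈ -309.75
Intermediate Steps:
F(G, k) = 1 - 5/G
p(O) = -10 (p(O) = -9 - 1 = -10)
h = I*sqrt(838)/2 (h = sqrt((-10 + (-5 + 10)/10) - 200) = sqrt((-10 + (1/10)*5) - 200) = sqrt((-10 + 1/2) - 200) = sqrt(-19/2 - 200) = sqrt(-419/2) = I*sqrt(838)/2 ≈ 14.474*I)
h*sqrt(-49 - 163) - 99 = (I*sqrt(838)/2)*sqrt(-49 - 163) - 99 = (I*sqrt(838)/2)*sqrt(-212) - 99 = (I*sqrt(838)/2)*(2*I*sqrt(53)) - 99 = -sqrt(44414) - 99 = -99 - sqrt(44414)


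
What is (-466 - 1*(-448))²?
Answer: 324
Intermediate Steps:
(-466 - 1*(-448))² = (-466 + 448)² = (-18)² = 324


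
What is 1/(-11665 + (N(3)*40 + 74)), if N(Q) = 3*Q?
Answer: -1/11231 ≈ -8.9039e-5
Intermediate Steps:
1/(-11665 + (N(3)*40 + 74)) = 1/(-11665 + ((3*3)*40 + 74)) = 1/(-11665 + (9*40 + 74)) = 1/(-11665 + (360 + 74)) = 1/(-11665 + 434) = 1/(-11231) = -1/11231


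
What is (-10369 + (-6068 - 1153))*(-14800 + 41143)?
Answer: -463373370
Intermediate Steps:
(-10369 + (-6068 - 1153))*(-14800 + 41143) = (-10369 - 7221)*26343 = -17590*26343 = -463373370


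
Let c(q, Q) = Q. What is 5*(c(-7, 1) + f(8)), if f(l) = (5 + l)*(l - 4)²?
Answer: 1045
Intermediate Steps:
f(l) = (-4 + l)²*(5 + l) (f(l) = (5 + l)*(-4 + l)² = (-4 + l)²*(5 + l))
5*(c(-7, 1) + f(8)) = 5*(1 + (-4 + 8)²*(5 + 8)) = 5*(1 + 4²*13) = 5*(1 + 16*13) = 5*(1 + 208) = 5*209 = 1045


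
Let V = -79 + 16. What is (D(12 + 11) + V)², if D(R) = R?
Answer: 1600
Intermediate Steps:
V = -63
(D(12 + 11) + V)² = ((12 + 11) - 63)² = (23 - 63)² = (-40)² = 1600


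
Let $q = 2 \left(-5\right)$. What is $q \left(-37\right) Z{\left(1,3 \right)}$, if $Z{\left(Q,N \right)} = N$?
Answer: $1110$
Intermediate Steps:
$q = -10$
$q \left(-37\right) Z{\left(1,3 \right)} = \left(-10\right) \left(-37\right) 3 = 370 \cdot 3 = 1110$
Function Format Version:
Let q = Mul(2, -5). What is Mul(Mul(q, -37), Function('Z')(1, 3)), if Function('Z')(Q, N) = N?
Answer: 1110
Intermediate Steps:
q = -10
Mul(Mul(q, -37), Function('Z')(1, 3)) = Mul(Mul(-10, -37), 3) = Mul(370, 3) = 1110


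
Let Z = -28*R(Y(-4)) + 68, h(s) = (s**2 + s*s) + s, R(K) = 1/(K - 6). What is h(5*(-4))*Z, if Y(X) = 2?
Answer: 58500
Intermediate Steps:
R(K) = 1/(-6 + K)
h(s) = s + 2*s**2 (h(s) = (s**2 + s**2) + s = 2*s**2 + s = s + 2*s**2)
Z = 75 (Z = -28/(-6 + 2) + 68 = -28/(-4) + 68 = -28*(-1/4) + 68 = 7 + 68 = 75)
h(5*(-4))*Z = ((5*(-4))*(1 + 2*(5*(-4))))*75 = -20*(1 + 2*(-20))*75 = -20*(1 - 40)*75 = -20*(-39)*75 = 780*75 = 58500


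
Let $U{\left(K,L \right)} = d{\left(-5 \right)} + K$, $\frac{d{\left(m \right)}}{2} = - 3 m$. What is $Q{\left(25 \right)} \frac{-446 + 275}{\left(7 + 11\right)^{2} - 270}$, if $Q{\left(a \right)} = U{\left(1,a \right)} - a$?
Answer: $-19$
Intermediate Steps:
$d{\left(m \right)} = - 6 m$ ($d{\left(m \right)} = 2 \left(- 3 m\right) = - 6 m$)
$U{\left(K,L \right)} = 30 + K$ ($U{\left(K,L \right)} = \left(-6\right) \left(-5\right) + K = 30 + K$)
$Q{\left(a \right)} = 31 - a$ ($Q{\left(a \right)} = \left(30 + 1\right) - a = 31 - a$)
$Q{\left(25 \right)} \frac{-446 + 275}{\left(7 + 11\right)^{2} - 270} = \left(31 - 25\right) \frac{-446 + 275}{\left(7 + 11\right)^{2} - 270} = \left(31 - 25\right) \left(- \frac{171}{18^{2} - 270}\right) = 6 \left(- \frac{171}{324 - 270}\right) = 6 \left(- \frac{171}{54}\right) = 6 \left(\left(-171\right) \frac{1}{54}\right) = 6 \left(- \frac{19}{6}\right) = -19$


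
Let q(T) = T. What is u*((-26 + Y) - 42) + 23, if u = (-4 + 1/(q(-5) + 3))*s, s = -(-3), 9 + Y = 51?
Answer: 374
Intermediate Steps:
Y = 42 (Y = -9 + 51 = 42)
s = 3 (s = -1*(-3) = 3)
u = -27/2 (u = (-4 + 1/(-5 + 3))*3 = (-4 + 1/(-2))*3 = (-4 - ½)*3 = -9/2*3 = -27/2 ≈ -13.500)
u*((-26 + Y) - 42) + 23 = -27*((-26 + 42) - 42)/2 + 23 = -27*(16 - 42)/2 + 23 = -27/2*(-26) + 23 = 351 + 23 = 374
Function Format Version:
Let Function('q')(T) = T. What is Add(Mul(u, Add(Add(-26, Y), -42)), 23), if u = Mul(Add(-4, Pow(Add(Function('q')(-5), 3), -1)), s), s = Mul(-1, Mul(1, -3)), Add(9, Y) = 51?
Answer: 374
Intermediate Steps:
Y = 42 (Y = Add(-9, 51) = 42)
s = 3 (s = Mul(-1, -3) = 3)
u = Rational(-27, 2) (u = Mul(Add(-4, Pow(Add(-5, 3), -1)), 3) = Mul(Add(-4, Pow(-2, -1)), 3) = Mul(Add(-4, Rational(-1, 2)), 3) = Mul(Rational(-9, 2), 3) = Rational(-27, 2) ≈ -13.500)
Add(Mul(u, Add(Add(-26, Y), -42)), 23) = Add(Mul(Rational(-27, 2), Add(Add(-26, 42), -42)), 23) = Add(Mul(Rational(-27, 2), Add(16, -42)), 23) = Add(Mul(Rational(-27, 2), -26), 23) = Add(351, 23) = 374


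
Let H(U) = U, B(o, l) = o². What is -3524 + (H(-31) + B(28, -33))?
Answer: -2771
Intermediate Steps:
-3524 + (H(-31) + B(28, -33)) = -3524 + (-31 + 28²) = -3524 + (-31 + 784) = -3524 + 753 = -2771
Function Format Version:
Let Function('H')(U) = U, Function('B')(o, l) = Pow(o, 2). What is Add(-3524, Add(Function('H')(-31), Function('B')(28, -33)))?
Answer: -2771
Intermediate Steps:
Add(-3524, Add(Function('H')(-31), Function('B')(28, -33))) = Add(-3524, Add(-31, Pow(28, 2))) = Add(-3524, Add(-31, 784)) = Add(-3524, 753) = -2771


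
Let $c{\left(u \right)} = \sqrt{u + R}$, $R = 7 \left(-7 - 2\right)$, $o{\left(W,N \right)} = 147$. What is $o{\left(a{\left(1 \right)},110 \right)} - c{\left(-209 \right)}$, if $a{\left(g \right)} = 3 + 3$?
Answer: $147 - 4 i \sqrt{17} \approx 147.0 - 16.492 i$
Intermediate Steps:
$a{\left(g \right)} = 6$
$R = -63$ ($R = 7 \left(-9\right) = -63$)
$c{\left(u \right)} = \sqrt{-63 + u}$ ($c{\left(u \right)} = \sqrt{u - 63} = \sqrt{-63 + u}$)
$o{\left(a{\left(1 \right)},110 \right)} - c{\left(-209 \right)} = 147 - \sqrt{-63 - 209} = 147 - \sqrt{-272} = 147 - 4 i \sqrt{17}$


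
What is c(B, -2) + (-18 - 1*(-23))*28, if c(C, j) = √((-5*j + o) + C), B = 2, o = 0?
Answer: 140 + 2*√3 ≈ 143.46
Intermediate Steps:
c(C, j) = √(C - 5*j) (c(C, j) = √((-5*j + 0) + C) = √(-5*j + C) = √(C - 5*j))
c(B, -2) + (-18 - 1*(-23))*28 = √(2 - 5*(-2)) + (-18 - 1*(-23))*28 = √(2 + 10) + (-18 + 23)*28 = √12 + 5*28 = 2*√3 + 140 = 140 + 2*√3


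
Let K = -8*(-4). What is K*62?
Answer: 1984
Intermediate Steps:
K = 32
K*62 = 32*62 = 1984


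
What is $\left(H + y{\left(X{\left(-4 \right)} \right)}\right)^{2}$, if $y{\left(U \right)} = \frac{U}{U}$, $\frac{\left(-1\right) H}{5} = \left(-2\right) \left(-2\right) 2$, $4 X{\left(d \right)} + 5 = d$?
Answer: $1521$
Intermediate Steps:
$X{\left(d \right)} = - \frac{5}{4} + \frac{d}{4}$
$H = -40$ ($H = - 5 \left(-2\right) \left(-2\right) 2 = - 5 \cdot 4 \cdot 2 = \left(-5\right) 8 = -40$)
$y{\left(U \right)} = 1$
$\left(H + y{\left(X{\left(-4 \right)} \right)}\right)^{2} = \left(-40 + 1\right)^{2} = \left(-39\right)^{2} = 1521$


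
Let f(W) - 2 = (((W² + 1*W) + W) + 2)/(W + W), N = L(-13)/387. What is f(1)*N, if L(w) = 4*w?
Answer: -26/43 ≈ -0.60465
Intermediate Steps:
N = -52/387 (N = (4*(-13))/387 = -52*1/387 = -52/387 ≈ -0.13437)
f(W) = 2 + (2 + W² + 2*W)/(2*W) (f(W) = 2 + (((W² + 1*W) + W) + 2)/(W + W) = 2 + (((W² + W) + W) + 2)/((2*W)) = 2 + (((W + W²) + W) + 2)*(1/(2*W)) = 2 + ((W² + 2*W) + 2)*(1/(2*W)) = 2 + (2 + W² + 2*W)*(1/(2*W)) = 2 + (2 + W² + 2*W)/(2*W))
f(1)*N = (3 + 1/1 + (½)*1)*(-52/387) = (3 + 1 + ½)*(-52/387) = (9/2)*(-52/387) = -26/43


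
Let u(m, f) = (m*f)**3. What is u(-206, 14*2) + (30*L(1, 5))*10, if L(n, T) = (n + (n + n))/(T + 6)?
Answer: -2110903792252/11 ≈ -1.9190e+11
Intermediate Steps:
L(n, T) = 3*n/(6 + T) (L(n, T) = (n + 2*n)/(6 + T) = (3*n)/(6 + T) = 3*n/(6 + T))
u(m, f) = f**3*m**3 (u(m, f) = (f*m)**3 = f**3*m**3)
u(-206, 14*2) + (30*L(1, 5))*10 = (14*2)**3*(-206)**3 + (30*(3*1/(6 + 5)))*10 = 28**3*(-8741816) + (30*(3*1/11))*10 = 21952*(-8741816) + (30*(3*1*(1/11)))*10 = -191900344832 + (30*(3/11))*10 = -191900344832 + (90/11)*10 = -191900344832 + 900/11 = -2110903792252/11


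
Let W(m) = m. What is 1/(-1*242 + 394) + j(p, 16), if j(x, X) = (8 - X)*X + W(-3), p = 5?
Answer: -19911/152 ≈ -130.99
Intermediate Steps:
j(x, X) = -3 + X*(8 - X) (j(x, X) = (8 - X)*X - 3 = X*(8 - X) - 3 = -3 + X*(8 - X))
1/(-1*242 + 394) + j(p, 16) = 1/(-1*242 + 394) + (-3 - 1*16² + 8*16) = 1/(-242 + 394) + (-3 - 1*256 + 128) = 1/152 + (-3 - 256 + 128) = 1/152 - 131 = -19911/152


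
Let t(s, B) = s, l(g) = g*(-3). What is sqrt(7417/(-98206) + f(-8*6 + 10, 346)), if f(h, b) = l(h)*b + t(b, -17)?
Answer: sqrt(383750681174538)/98206 ≈ 199.47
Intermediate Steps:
l(g) = -3*g
f(h, b) = b - 3*b*h (f(h, b) = (-3*h)*b + b = -3*b*h + b = b - 3*b*h)
sqrt(7417/(-98206) + f(-8*6 + 10, 346)) = sqrt(7417/(-98206) + 346*(1 - 3*(-8*6 + 10))) = sqrt(7417*(-1/98206) + 346*(1 - 3*(-48 + 10))) = sqrt(-7417/98206 + 346*(1 - 3*(-38))) = sqrt(-7417/98206 + 346*(1 + 114)) = sqrt(-7417/98206 + 346*115) = sqrt(-7417/98206 + 39790) = sqrt(3907609323/98206) = sqrt(383750681174538)/98206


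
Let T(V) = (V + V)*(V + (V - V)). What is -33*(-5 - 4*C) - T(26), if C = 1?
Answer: -1055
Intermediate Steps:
T(V) = 2*V**2 (T(V) = (2*V)*(V + 0) = (2*V)*V = 2*V**2)
-33*(-5 - 4*C) - T(26) = -33*(-5 - 4*1) - 2*26**2 = -33*(-5 - 4) - 2*676 = -33*(-9) - 1*1352 = 297 - 1352 = -1055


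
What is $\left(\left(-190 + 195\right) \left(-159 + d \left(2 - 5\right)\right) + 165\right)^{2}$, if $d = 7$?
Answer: $540225$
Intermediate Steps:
$\left(\left(-190 + 195\right) \left(-159 + d \left(2 - 5\right)\right) + 165\right)^{2} = \left(\left(-190 + 195\right) \left(-159 + 7 \left(2 - 5\right)\right) + 165\right)^{2} = \left(5 \left(-159 + 7 \left(-3\right)\right) + 165\right)^{2} = \left(5 \left(-159 - 21\right) + 165\right)^{2} = \left(5 \left(-180\right) + 165\right)^{2} = \left(-900 + 165\right)^{2} = \left(-735\right)^{2} = 540225$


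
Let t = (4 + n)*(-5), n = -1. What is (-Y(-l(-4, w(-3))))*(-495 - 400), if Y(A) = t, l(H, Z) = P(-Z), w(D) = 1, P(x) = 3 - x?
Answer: -13425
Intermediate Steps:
l(H, Z) = 3 + Z (l(H, Z) = 3 - (-1)*Z = 3 + Z)
t = -15 (t = (4 - 1)*(-5) = 3*(-5) = -15)
Y(A) = -15
(-Y(-l(-4, w(-3))))*(-495 - 400) = (-1*(-15))*(-495 - 400) = 15*(-895) = -13425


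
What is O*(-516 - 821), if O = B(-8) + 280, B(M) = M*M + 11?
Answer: -474635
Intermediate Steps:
B(M) = 11 + M**2 (B(M) = M**2 + 11 = 11 + M**2)
O = 355 (O = (11 + (-8)**2) + 280 = (11 + 64) + 280 = 75 + 280 = 355)
O*(-516 - 821) = 355*(-516 - 821) = 355*(-1337) = -474635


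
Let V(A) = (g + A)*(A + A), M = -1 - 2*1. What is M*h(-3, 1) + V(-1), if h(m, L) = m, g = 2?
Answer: 7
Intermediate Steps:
M = -3 (M = -1 - 2 = -3)
V(A) = 2*A*(2 + A) (V(A) = (2 + A)*(A + A) = (2 + A)*(2*A) = 2*A*(2 + A))
M*h(-3, 1) + V(-1) = -3*(-3) + 2*(-1)*(2 - 1) = 9 + 2*(-1)*1 = 9 - 2 = 7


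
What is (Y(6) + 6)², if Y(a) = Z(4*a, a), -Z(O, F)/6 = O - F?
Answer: 10404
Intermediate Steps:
Z(O, F) = -6*O + 6*F (Z(O, F) = -6*(O - F) = -6*O + 6*F)
Y(a) = -18*a (Y(a) = -24*a + 6*a = -18*a)
(Y(6) + 6)² = (-18*6 + 6)² = (-108 + 6)² = (-102)² = 10404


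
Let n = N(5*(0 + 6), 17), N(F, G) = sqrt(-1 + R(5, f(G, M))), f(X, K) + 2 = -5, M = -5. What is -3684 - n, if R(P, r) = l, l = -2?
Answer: -3684 - I*sqrt(3) ≈ -3684.0 - 1.732*I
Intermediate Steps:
f(X, K) = -7 (f(X, K) = -2 - 5 = -7)
R(P, r) = -2
N(F, G) = I*sqrt(3) (N(F, G) = sqrt(-1 - 2) = sqrt(-3) = I*sqrt(3))
n = I*sqrt(3) ≈ 1.732*I
-3684 - n = -3684 - I*sqrt(3)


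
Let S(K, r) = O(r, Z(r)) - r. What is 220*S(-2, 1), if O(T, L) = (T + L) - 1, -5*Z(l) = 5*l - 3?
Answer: -308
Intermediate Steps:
Z(l) = ⅗ - l (Z(l) = -(5*l - 3)/5 = -(-3 + 5*l)/5 = ⅗ - l)
O(T, L) = -1 + L + T (O(T, L) = (L + T) - 1 = -1 + L + T)
S(K, r) = -⅖ - r (S(K, r) = (-1 + (⅗ - r) + r) - r = -⅖ - r)
220*S(-2, 1) = 220*(-⅖ - 1*1) = 220*(-⅖ - 1) = 220*(-7/5) = -308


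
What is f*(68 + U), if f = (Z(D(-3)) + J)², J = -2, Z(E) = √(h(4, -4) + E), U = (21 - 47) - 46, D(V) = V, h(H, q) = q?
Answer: 12 + 16*I*√7 ≈ 12.0 + 42.332*I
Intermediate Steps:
U = -72 (U = -26 - 46 = -72)
Z(E) = √(-4 + E)
f = (-2 + I*√7)² (f = (√(-4 - 3) - 2)² = (√(-7) - 2)² = (I*√7 - 2)² = (-2 + I*√7)² ≈ -3.0 - 10.583*I)
f*(68 + U) = (2 - I*√7)²*(68 - 72) = (2 - I*√7)²*(-4) = -4*(2 - I*√7)²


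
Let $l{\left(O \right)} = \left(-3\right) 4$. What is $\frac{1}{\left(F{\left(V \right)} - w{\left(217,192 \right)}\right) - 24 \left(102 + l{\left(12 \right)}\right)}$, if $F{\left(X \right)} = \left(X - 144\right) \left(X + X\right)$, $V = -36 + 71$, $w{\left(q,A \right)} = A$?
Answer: $- \frac{1}{9982} \approx -0.00010018$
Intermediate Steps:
$l{\left(O \right)} = -12$
$V = 35$
$F{\left(X \right)} = 2 X \left(-144 + X\right)$ ($F{\left(X \right)} = \left(-144 + X\right) 2 X = 2 X \left(-144 + X\right)$)
$\frac{1}{\left(F{\left(V \right)} - w{\left(217,192 \right)}\right) - 24 \left(102 + l{\left(12 \right)}\right)} = \frac{1}{\left(2 \cdot 35 \left(-144 + 35\right) - 192\right) - 24 \left(102 - 12\right)} = \frac{1}{\left(2 \cdot 35 \left(-109\right) - 192\right) - 2160} = \frac{1}{\left(-7630 - 192\right) - 2160} = \frac{1}{-7822 - 2160} = \frac{1}{-9982} = - \frac{1}{9982}$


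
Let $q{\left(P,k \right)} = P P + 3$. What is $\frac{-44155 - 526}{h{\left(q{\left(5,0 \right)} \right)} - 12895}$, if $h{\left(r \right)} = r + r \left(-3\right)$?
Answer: $\frac{44681}{12951} \approx 3.45$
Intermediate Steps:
$q{\left(P,k \right)} = 3 + P^{2}$ ($q{\left(P,k \right)} = P^{2} + 3 = 3 + P^{2}$)
$h{\left(r \right)} = - 2 r$ ($h{\left(r \right)} = r - 3 r = - 2 r$)
$\frac{-44155 - 526}{h{\left(q{\left(5,0 \right)} \right)} - 12895} = \frac{-44155 - 526}{- 2 \left(3 + 5^{2}\right) - 12895} = - \frac{44681}{- 2 \left(3 + 25\right) - 12895} = - \frac{44681}{\left(-2\right) 28 - 12895} = - \frac{44681}{-56 - 12895} = - \frac{44681}{-12951} = \left(-44681\right) \left(- \frac{1}{12951}\right) = \frac{44681}{12951}$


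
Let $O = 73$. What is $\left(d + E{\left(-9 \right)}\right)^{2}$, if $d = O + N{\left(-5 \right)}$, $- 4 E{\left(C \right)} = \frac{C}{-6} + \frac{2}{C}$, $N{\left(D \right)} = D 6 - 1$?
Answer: $\frac{9006001}{5184} \approx 1737.3$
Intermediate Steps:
$N{\left(D \right)} = -1 + 6 D$ ($N{\left(D \right)} = 6 D - 1 = -1 + 6 D$)
$E{\left(C \right)} = - \frac{1}{2 C} + \frac{C}{24}$ ($E{\left(C \right)} = - \frac{\frac{C}{-6} + \frac{2}{C}}{4} = - \frac{C \left(- \frac{1}{6}\right) + \frac{2}{C}}{4} = - \frac{- \frac{C}{6} + \frac{2}{C}}{4} = - \frac{\frac{2}{C} - \frac{C}{6}}{4} = - \frac{1}{2 C} + \frac{C}{24}$)
$d = 42$ ($d = 73 + \left(-1 + 6 \left(-5\right)\right) = 73 - 31 = 42$)
$\left(d + E{\left(-9 \right)}\right)^{2} = \left(42 + \frac{-12 + \left(-9\right)^{2}}{24 \left(-9\right)}\right)^{2} = \left(42 + \frac{1}{24} \left(- \frac{1}{9}\right) \left(-12 + 81\right)\right)^{2} = \left(42 + \frac{1}{24} \left(- \frac{1}{9}\right) 69\right)^{2} = \left(42 - \frac{23}{72}\right)^{2} = \left(\frac{3001}{72}\right)^{2} = \frac{9006001}{5184}$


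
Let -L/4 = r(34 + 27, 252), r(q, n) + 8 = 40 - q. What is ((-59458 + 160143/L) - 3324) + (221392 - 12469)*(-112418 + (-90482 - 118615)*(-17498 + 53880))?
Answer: -184367782319646665/116 ≈ -1.5894e+15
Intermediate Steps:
r(q, n) = 32 - q (r(q, n) = -8 + (40 - q) = 32 - q)
L = 116 (L = -4*(32 - (34 + 27)) = -4*(32 - 1*61) = -4*(32 - 61) = -4*(-29) = 116)
((-59458 + 160143/L) - 3324) + (221392 - 12469)*(-112418 + (-90482 - 118615)*(-17498 + 53880)) = ((-59458 + 160143/116) - 3324) + (221392 - 12469)*(-112418 + (-90482 - 118615)*(-17498 + 53880)) = ((-59458 + 160143*(1/116)) - 3324) + 208923*(-112418 - 209097*36382) = ((-59458 + 160143/116) - 3324) + 208923*(-112418 - 7607367054) = (-6736985/116 - 3324) + 208923*(-7607479472) = -7122569/116 - 1589377433728656 = -184367782319646665/116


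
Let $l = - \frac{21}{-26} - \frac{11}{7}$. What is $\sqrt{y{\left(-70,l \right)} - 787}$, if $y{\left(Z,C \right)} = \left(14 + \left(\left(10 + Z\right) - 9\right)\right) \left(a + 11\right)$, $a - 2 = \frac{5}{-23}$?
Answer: $\frac{i \sqrt{788233}}{23} \approx 38.601 i$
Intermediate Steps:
$l = - \frac{139}{182}$ ($l = \left(-21\right) \left(- \frac{1}{26}\right) - \frac{11}{7} = \frac{21}{26} - \frac{11}{7} = - \frac{139}{182} \approx -0.76374$)
$a = \frac{41}{23}$ ($a = 2 + \frac{5}{-23} = 2 + 5 \left(- \frac{1}{23}\right) = 2 - \frac{5}{23} = \frac{41}{23} \approx 1.7826$)
$y{\left(Z,C \right)} = \frac{4410}{23} + \frac{294 Z}{23}$ ($y{\left(Z,C \right)} = \left(14 + \left(\left(10 + Z\right) - 9\right)\right) \left(\frac{41}{23} + 11\right) = \left(14 + \left(1 + Z\right)\right) \frac{294}{23} = \left(15 + Z\right) \frac{294}{23} = \frac{4410}{23} + \frac{294 Z}{23}$)
$\sqrt{y{\left(-70,l \right)} - 787} = \sqrt{\left(\frac{4410}{23} + \frac{294}{23} \left(-70\right)\right) - 787} = \sqrt{\left(\frac{4410}{23} - \frac{20580}{23}\right) - 787} = \sqrt{- \frac{16170}{23} - 787} = \sqrt{- \frac{34271}{23}} = \frac{i \sqrt{788233}}{23}$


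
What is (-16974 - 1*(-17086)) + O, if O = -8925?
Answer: -8813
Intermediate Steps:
(-16974 - 1*(-17086)) + O = (-16974 - 1*(-17086)) - 8925 = (-16974 + 17086) - 8925 = 112 - 8925 = -8813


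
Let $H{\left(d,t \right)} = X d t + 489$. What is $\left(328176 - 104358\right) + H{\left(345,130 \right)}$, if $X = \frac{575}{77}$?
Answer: $\frac{43060389}{77} \approx 5.5923 \cdot 10^{5}$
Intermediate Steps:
$X = \frac{575}{77}$ ($X = 575 \cdot \frac{1}{77} = \frac{575}{77} \approx 7.4675$)
$H{\left(d,t \right)} = 489 + \frac{575 d t}{77}$ ($H{\left(d,t \right)} = \frac{575 d}{77} t + 489 = \frac{575 d t}{77} + 489 = 489 + \frac{575 d t}{77}$)
$\left(328176 - 104358\right) + H{\left(345,130 \right)} = \left(328176 - 104358\right) + \left(489 + \frac{575}{77} \cdot 345 \cdot 130\right) = 223818 + \left(489 + \frac{25788750}{77}\right) = 223818 + \frac{25826403}{77} = \frac{43060389}{77}$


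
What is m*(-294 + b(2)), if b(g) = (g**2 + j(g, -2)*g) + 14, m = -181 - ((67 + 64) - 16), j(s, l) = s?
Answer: 80512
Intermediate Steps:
m = -296 (m = -181 - (131 - 16) = -181 - 1*115 = -181 - 115 = -296)
b(g) = 14 + 2*g**2 (b(g) = (g**2 + g*g) + 14 = (g**2 + g**2) + 14 = 2*g**2 + 14 = 14 + 2*g**2)
m*(-294 + b(2)) = -296*(-294 + (14 + 2*2**2)) = -296*(-294 + (14 + 2*4)) = -296*(-294 + (14 + 8)) = -296*(-294 + 22) = -296*(-272) = 80512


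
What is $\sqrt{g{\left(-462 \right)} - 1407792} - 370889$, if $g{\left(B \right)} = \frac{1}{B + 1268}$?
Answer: $-370889 + \frac{i \sqrt{914552362906}}{806} \approx -3.7089 \cdot 10^{5} + 1186.5 i$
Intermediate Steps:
$g{\left(B \right)} = \frac{1}{1268 + B}$
$\sqrt{g{\left(-462 \right)} - 1407792} - 370889 = \sqrt{\frac{1}{1268 - 462} - 1407792} - 370889 = \sqrt{\frac{1}{806} - 1407792} - 370889 = \sqrt{- \frac{1134680351}{806}} - 370889 = \frac{i \sqrt{914552362906}}{806} - 370889 = -370889 + \frac{i \sqrt{914552362906}}{806}$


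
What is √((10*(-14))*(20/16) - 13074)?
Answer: I*√13249 ≈ 115.1*I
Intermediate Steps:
√((10*(-14))*(20/16) - 13074) = √(-2800/16 - 13074) = √(-140*5/4 - 13074) = √(-175 - 13074) = √(-13249) = I*√13249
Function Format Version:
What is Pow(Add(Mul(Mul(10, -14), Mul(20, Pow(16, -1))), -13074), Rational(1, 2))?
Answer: Mul(I, Pow(13249, Rational(1, 2))) ≈ Mul(115.10, I)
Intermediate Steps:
Pow(Add(Mul(Mul(10, -14), Mul(20, Pow(16, -1))), -13074), Rational(1, 2)) = Pow(Add(Mul(-140, Mul(20, Rational(1, 16))), -13074), Rational(1, 2)) = Pow(Add(Mul(-140, Rational(5, 4)), -13074), Rational(1, 2)) = Pow(Add(-175, -13074), Rational(1, 2)) = Pow(-13249, Rational(1, 2)) = Mul(I, Pow(13249, Rational(1, 2)))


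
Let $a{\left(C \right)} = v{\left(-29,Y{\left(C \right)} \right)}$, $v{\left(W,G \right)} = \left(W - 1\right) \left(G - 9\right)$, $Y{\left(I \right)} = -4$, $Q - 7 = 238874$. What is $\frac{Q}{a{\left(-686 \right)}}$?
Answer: $\frac{79627}{130} \approx 612.52$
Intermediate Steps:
$Q = 238881$ ($Q = 7 + 238874 = 238881$)
$v{\left(W,G \right)} = \left(-1 + W\right) \left(-9 + G\right)$
$a{\left(C \right)} = 390$ ($a{\left(C \right)} = 9 - -4 - -261 - -116 = 9 + 4 + 261 + 116 = 390$)
$\frac{Q}{a{\left(-686 \right)}} = \frac{238881}{390} = 238881 \cdot \frac{1}{390} = \frac{79627}{130}$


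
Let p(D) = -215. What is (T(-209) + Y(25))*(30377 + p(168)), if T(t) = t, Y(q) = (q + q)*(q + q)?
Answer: 69101142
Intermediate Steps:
Y(q) = 4*q² (Y(q) = (2*q)*(2*q) = 4*q²)
(T(-209) + Y(25))*(30377 + p(168)) = (-209 + 4*25²)*(30377 - 215) = (-209 + 4*625)*30162 = (-209 + 2500)*30162 = 2291*30162 = 69101142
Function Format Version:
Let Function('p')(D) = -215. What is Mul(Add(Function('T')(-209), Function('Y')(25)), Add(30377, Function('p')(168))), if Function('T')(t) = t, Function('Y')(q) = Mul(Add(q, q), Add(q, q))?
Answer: 69101142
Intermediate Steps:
Function('Y')(q) = Mul(4, Pow(q, 2)) (Function('Y')(q) = Mul(Mul(2, q), Mul(2, q)) = Mul(4, Pow(q, 2)))
Mul(Add(Function('T')(-209), Function('Y')(25)), Add(30377, Function('p')(168))) = Mul(Add(-209, Mul(4, Pow(25, 2))), Add(30377, -215)) = Mul(Add(-209, Mul(4, 625)), 30162) = Mul(Add(-209, 2500), 30162) = Mul(2291, 30162) = 69101142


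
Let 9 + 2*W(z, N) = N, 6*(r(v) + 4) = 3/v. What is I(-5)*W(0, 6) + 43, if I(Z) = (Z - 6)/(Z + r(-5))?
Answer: 3748/91 ≈ 41.187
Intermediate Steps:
r(v) = -4 + 1/(2*v) (r(v) = -4 + (3/v)/6 = -4 + 1/(2*v))
I(Z) = (-6 + Z)/(-41/10 + Z) (I(Z) = (Z - 6)/(Z + (-4 + (½)/(-5))) = (-6 + Z)/(Z + (-4 + (½)*(-⅕))) = (-6 + Z)/(Z + (-4 - ⅒)) = (-6 + Z)/(Z - 41/10) = (-6 + Z)/(-41/10 + Z))
W(z, N) = -9/2 + N/2
I(-5)*W(0, 6) + 43 = (10*(6 - 1*(-5))/(41 - 10*(-5)))*(-9/2 + (½)*6) + 43 = (10*(6 + 5)/(41 + 50))*(-9/2 + 3) + 43 = (10*11/91)*(-3/2) + 43 = (10*(1/91)*11)*(-3/2) + 43 = (110/91)*(-3/2) + 43 = -165/91 + 43 = 3748/91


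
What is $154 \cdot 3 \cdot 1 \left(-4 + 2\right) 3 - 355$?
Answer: $-3127$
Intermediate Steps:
$154 \cdot 3 \cdot 1 \left(-4 + 2\right) 3 - 355 = 154 \cdot 3 \cdot 1 \left(-2\right) 3 - 355 = 154 \cdot 3 \left(-2\right) 3 - 355 = 154 \left(\left(-6\right) 3\right) - 355 = 154 \left(-18\right) - 355 = -2772 - 355 = -3127$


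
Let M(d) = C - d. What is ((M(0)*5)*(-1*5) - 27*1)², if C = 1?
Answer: 2704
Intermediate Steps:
M(d) = 1 - d
((M(0)*5)*(-1*5) - 27*1)² = (((1 - 1*0)*5)*(-1*5) - 27*1)² = (((1 + 0)*5)*(-5) - 27)² = ((1*5)*(-5) - 27)² = (5*(-5) - 27)² = (-25 - 27)² = (-52)² = 2704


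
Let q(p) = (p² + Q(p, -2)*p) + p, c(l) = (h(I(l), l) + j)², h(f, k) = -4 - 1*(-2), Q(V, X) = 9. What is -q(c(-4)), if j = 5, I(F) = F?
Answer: -171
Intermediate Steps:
h(f, k) = -2 (h(f, k) = -4 + 2 = -2)
c(l) = 9 (c(l) = (-2 + 5)² = 3² = 9)
q(p) = p² + 10*p (q(p) = (p² + 9*p) + p = p² + 10*p)
-q(c(-4)) = -9*(10 + 9) = -9*19 = -1*171 = -171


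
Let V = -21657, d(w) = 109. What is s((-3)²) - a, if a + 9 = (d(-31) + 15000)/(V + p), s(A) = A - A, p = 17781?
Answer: 49993/3876 ≈ 12.898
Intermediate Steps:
s(A) = 0
a = -49993/3876 (a = -9 + (109 + 15000)/(-21657 + 17781) = -9 + 15109/(-3876) = -9 + 15109*(-1/3876) = -9 - 15109/3876 = -49993/3876 ≈ -12.898)
s((-3)²) - a = 0 - 1*(-49993/3876) = 0 + 49993/3876 = 49993/3876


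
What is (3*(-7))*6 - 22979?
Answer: -23105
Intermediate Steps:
(3*(-7))*6 - 22979 = -21*6 - 22979 = -126 - 22979 = -23105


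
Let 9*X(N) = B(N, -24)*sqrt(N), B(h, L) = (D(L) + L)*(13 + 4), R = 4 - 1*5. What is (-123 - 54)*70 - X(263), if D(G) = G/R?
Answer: -12390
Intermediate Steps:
R = -1 (R = 4 - 5 = -1)
D(G) = -G (D(G) = G/(-1) = G*(-1) = -G)
B(h, L) = 0 (B(h, L) = (-L + L)*(13 + 4) = 0*17 = 0)
X(N) = 0 (X(N) = (0*sqrt(N))/9 = (1/9)*0 = 0)
(-123 - 54)*70 - X(263) = (-123 - 54)*70 - 1*0 = -177*70 + 0 = -12390 + 0 = -12390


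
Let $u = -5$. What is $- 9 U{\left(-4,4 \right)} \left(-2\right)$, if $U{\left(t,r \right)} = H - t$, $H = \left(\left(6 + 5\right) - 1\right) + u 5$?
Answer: $-198$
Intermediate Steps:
$H = -15$ ($H = \left(\left(6 + 5\right) - 1\right) - 25 = \left(11 - 1\right) - 25 = 10 - 25 = -15$)
$U{\left(t,r \right)} = -15 - t$
$- 9 U{\left(-4,4 \right)} \left(-2\right) = - 9 \left(-15 - -4\right) \left(-2\right) = - 9 \left(-15 + 4\right) \left(-2\right) = \left(-9\right) \left(-11\right) \left(-2\right) = 99 \left(-2\right) = -198$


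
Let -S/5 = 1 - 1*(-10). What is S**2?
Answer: 3025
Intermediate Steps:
S = -55 (S = -5*(1 - 1*(-10)) = -5*(1 + 10) = -5*11 = -55)
S**2 = (-55)**2 = 3025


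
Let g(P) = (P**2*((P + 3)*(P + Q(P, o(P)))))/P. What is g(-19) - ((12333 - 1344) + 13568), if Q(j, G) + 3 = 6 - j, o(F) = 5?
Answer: -23645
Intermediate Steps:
Q(j, G) = 3 - j (Q(j, G) = -3 + (6 - j) = 3 - j)
g(P) = P*(9 + 3*P) (g(P) = (P**2*((P + 3)*(P + (3 - P))))/P = (P**2*((3 + P)*3))/P = (P**2*(9 + 3*P))/P = P*(9 + 3*P))
g(-19) - ((12333 - 1344) + 13568) = 3*(-19)*(3 - 19) - ((12333 - 1344) + 13568) = 3*(-19)*(-16) - (10989 + 13568) = 912 - 1*24557 = 912 - 24557 = -23645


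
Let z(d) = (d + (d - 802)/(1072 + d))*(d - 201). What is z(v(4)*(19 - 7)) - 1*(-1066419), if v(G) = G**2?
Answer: 672887457/632 ≈ 1.0647e+6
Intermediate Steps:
z(d) = (-201 + d)*(d + (-802 + d)/(1072 + d)) (z(d) = (d + (-802 + d)/(1072 + d))*(-201 + d) = (-201 + d)*(d + (-802 + d)/(1072 + d)))
z(v(4)*(19 - 7)) - 1*(-1066419) = (161202 + (4**2*(19 - 7))**3 - 216475*4**2*(19 - 7) + 872*(4**2*(19 - 7))**2)/(1072 + 4**2*(19 - 7)) - 1*(-1066419) = (161202 + (16*12)**3 - 3463600*12 + 872*(16*12)**2)/(1072 + 16*12) + 1066419 = (161202 + 192**3 - 216475*192 + 872*192**2)/(1072 + 192) + 1066419 = (161202 + 7077888 - 41563200 + 872*36864)/1264 + 1066419 = (161202 + 7077888 - 41563200 + 32145408)/1264 + 1066419 = (1/1264)*(-2178702) + 1066419 = -1089351/632 + 1066419 = 672887457/632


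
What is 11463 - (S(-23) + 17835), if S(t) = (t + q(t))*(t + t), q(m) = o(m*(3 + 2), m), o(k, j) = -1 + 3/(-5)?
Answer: -37518/5 ≈ -7503.6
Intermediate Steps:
o(k, j) = -8/5 (o(k, j) = -1 + 3*(-⅕) = -1 - ⅗ = -8/5)
q(m) = -8/5
S(t) = 2*t*(-8/5 + t) (S(t) = (t - 8/5)*(t + t) = (-8/5 + t)*(2*t) = 2*t*(-8/5 + t))
11463 - (S(-23) + 17835) = 11463 - ((⅖)*(-23)*(-8 + 5*(-23)) + 17835) = 11463 - ((⅖)*(-23)*(-8 - 115) + 17835) = 11463 - ((⅖)*(-23)*(-123) + 17835) = 11463 - (5658/5 + 17835) = 11463 - 1*94833/5 = 11463 - 94833/5 = -37518/5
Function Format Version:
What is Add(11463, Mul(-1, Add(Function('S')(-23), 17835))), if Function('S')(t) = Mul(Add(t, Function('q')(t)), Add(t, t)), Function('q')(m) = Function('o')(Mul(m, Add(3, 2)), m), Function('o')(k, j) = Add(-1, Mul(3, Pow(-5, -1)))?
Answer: Rational(-37518, 5) ≈ -7503.6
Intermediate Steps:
Function('o')(k, j) = Rational(-8, 5) (Function('o')(k, j) = Add(-1, Mul(3, Rational(-1, 5))) = Add(-1, Rational(-3, 5)) = Rational(-8, 5))
Function('q')(m) = Rational(-8, 5)
Function('S')(t) = Mul(2, t, Add(Rational(-8, 5), t)) (Function('S')(t) = Mul(Add(t, Rational(-8, 5)), Add(t, t)) = Mul(Add(Rational(-8, 5), t), Mul(2, t)) = Mul(2, t, Add(Rational(-8, 5), t)))
Add(11463, Mul(-1, Add(Function('S')(-23), 17835))) = Add(11463, Mul(-1, Add(Mul(Rational(2, 5), -23, Add(-8, Mul(5, -23))), 17835))) = Add(11463, Mul(-1, Add(Mul(Rational(2, 5), -23, Add(-8, -115)), 17835))) = Add(11463, Mul(-1, Add(Mul(Rational(2, 5), -23, -123), 17835))) = Add(11463, Mul(-1, Add(Rational(5658, 5), 17835))) = Add(11463, Mul(-1, Rational(94833, 5))) = Add(11463, Rational(-94833, 5)) = Rational(-37518, 5)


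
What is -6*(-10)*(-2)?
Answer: -120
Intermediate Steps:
-6*(-10)*(-2) = 60*(-2) = -120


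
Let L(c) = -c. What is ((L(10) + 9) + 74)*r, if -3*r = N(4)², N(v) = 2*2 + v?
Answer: -4672/3 ≈ -1557.3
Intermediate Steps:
N(v) = 4 + v
r = -64/3 (r = -(4 + 4)²/3 = -⅓*8² = -⅓*64 = -64/3 ≈ -21.333)
((L(10) + 9) + 74)*r = ((-1*10 + 9) + 74)*(-64/3) = ((-10 + 9) + 74)*(-64/3) = (-1 + 74)*(-64/3) = 73*(-64/3) = -4672/3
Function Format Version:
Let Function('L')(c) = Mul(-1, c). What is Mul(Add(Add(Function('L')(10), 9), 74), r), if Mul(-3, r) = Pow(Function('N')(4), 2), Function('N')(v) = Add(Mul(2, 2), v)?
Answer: Rational(-4672, 3) ≈ -1557.3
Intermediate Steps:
Function('N')(v) = Add(4, v)
r = Rational(-64, 3) (r = Mul(Rational(-1, 3), Pow(Add(4, 4), 2)) = Mul(Rational(-1, 3), Pow(8, 2)) = Mul(Rational(-1, 3), 64) = Rational(-64, 3) ≈ -21.333)
Mul(Add(Add(Function('L')(10), 9), 74), r) = Mul(Add(Add(Mul(-1, 10), 9), 74), Rational(-64, 3)) = Mul(Add(Add(-10, 9), 74), Rational(-64, 3)) = Mul(Add(-1, 74), Rational(-64, 3)) = Mul(73, Rational(-64, 3)) = Rational(-4672, 3)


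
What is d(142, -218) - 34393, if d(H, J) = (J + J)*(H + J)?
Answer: -1257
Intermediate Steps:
d(H, J) = 2*J*(H + J) (d(H, J) = (2*J)*(H + J) = 2*J*(H + J))
d(142, -218) - 34393 = 2*(-218)*(142 - 218) - 34393 = 2*(-218)*(-76) - 34393 = 33136 - 34393 = -1257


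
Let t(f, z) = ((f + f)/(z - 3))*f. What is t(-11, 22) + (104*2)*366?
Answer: 1446674/19 ≈ 76141.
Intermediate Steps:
t(f, z) = 2*f²/(-3 + z) (t(f, z) = ((2*f)/(-3 + z))*f = (2*f/(-3 + z))*f = 2*f²/(-3 + z))
t(-11, 22) + (104*2)*366 = 2*(-11)²/(-3 + 22) + (104*2)*366 = 2*121/19 + 208*366 = 2*121*(1/19) + 76128 = 242/19 + 76128 = 1446674/19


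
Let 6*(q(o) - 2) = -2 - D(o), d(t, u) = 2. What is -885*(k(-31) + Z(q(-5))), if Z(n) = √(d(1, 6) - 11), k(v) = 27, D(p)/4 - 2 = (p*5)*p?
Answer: -23895 - 2655*I ≈ -23895.0 - 2655.0*I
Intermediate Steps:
D(p) = 8 + 20*p² (D(p) = 8 + 4*((p*5)*p) = 8 + 4*((5*p)*p) = 8 + 4*(5*p²) = 8 + 20*p²)
q(o) = ⅓ - 10*o²/3 (q(o) = 2 + (-2 - (8 + 20*o²))/6 = 2 + (-2 + (-8 - 20*o²))/6 = 2 + (-10 - 20*o²)/6 = 2 + (-5/3 - 10*o²/3) = ⅓ - 10*o²/3)
Z(n) = 3*I (Z(n) = √(2 - 11) = √(-9) = 3*I)
-885*(k(-31) + Z(q(-5))) = -885*(27 + 3*I) = -23895 - 2655*I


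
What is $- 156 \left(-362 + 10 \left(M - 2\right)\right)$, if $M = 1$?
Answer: $58032$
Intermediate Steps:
$- 156 \left(-362 + 10 \left(M - 2\right)\right) = - 156 \left(-362 + 10 \left(1 - 2\right)\right) = - 156 \left(-362 + 10 \left(-1\right)\right) = - 156 \left(-362 - 10\right) = \left(-156\right) \left(-372\right) = 58032$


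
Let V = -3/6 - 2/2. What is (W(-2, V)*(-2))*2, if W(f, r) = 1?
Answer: -4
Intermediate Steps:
V = -3/2 (V = -3*⅙ - 2*½ = -½ - 1 = -3/2 ≈ -1.5000)
(W(-2, V)*(-2))*2 = (1*(-2))*2 = -2*2 = -4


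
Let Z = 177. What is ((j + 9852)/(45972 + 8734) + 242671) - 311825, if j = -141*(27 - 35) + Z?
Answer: -3783127567/54706 ≈ -69154.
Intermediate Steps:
j = 1305 (j = -141*(27 - 35) + 177 = -141*(-8) + 177 = 1128 + 177 = 1305)
((j + 9852)/(45972 + 8734) + 242671) - 311825 = ((1305 + 9852)/(45972 + 8734) + 242671) - 311825 = (11157/54706 + 242671) - 311825 = 13275570883/54706 - 311825 = -3783127567/54706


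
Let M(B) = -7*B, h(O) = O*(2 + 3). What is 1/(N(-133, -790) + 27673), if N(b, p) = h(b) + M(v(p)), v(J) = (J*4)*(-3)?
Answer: -1/39352 ≈ -2.5412e-5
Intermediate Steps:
v(J) = -12*J (v(J) = (4*J)*(-3) = -12*J)
h(O) = 5*O (h(O) = O*5 = 5*O)
N(b, p) = 5*b + 84*p (N(b, p) = 5*b - (-84)*p = 5*b + 84*p)
1/(N(-133, -790) + 27673) = 1/((5*(-133) + 84*(-790)) + 27673) = 1/((-665 - 66360) + 27673) = 1/(-67025 + 27673) = 1/(-39352) = -1/39352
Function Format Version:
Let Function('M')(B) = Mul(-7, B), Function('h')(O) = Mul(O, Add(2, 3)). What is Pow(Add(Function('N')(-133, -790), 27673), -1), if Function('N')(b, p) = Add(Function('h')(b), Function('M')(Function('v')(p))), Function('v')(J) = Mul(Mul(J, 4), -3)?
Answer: Rational(-1, 39352) ≈ -2.5412e-5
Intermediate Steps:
Function('v')(J) = Mul(-12, J) (Function('v')(J) = Mul(Mul(4, J), -3) = Mul(-12, J))
Function('h')(O) = Mul(5, O) (Function('h')(O) = Mul(O, 5) = Mul(5, O))
Function('N')(b, p) = Add(Mul(5, b), Mul(84, p)) (Function('N')(b, p) = Add(Mul(5, b), Mul(-7, Mul(-12, p))) = Add(Mul(5, b), Mul(84, p)))
Pow(Add(Function('N')(-133, -790), 27673), -1) = Pow(Add(Add(Mul(5, -133), Mul(84, -790)), 27673), -1) = Pow(Add(Add(-665, -66360), 27673), -1) = Pow(Add(-67025, 27673), -1) = Pow(-39352, -1) = Rational(-1, 39352)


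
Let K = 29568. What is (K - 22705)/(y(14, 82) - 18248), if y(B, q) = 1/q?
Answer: -562766/1496335 ≈ -0.37610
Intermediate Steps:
(K - 22705)/(y(14, 82) - 18248) = (29568 - 22705)/(1/82 - 18248) = 6863/(1/82 - 18248) = 6863/(-1496335/82) = 6863*(-82/1496335) = -562766/1496335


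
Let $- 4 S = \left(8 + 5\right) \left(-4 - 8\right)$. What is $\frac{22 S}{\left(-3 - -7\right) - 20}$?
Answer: $- \frac{429}{8} \approx -53.625$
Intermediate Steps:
$S = 39$ ($S = - \frac{\left(8 + 5\right) \left(-4 - 8\right)}{4} = - \frac{13 \left(-12\right)}{4} = \left(- \frac{1}{4}\right) \left(-156\right) = 39$)
$\frac{22 S}{\left(-3 - -7\right) - 20} = \frac{22 \cdot 39}{\left(-3 - -7\right) - 20} = \frac{858}{\left(-3 + 7\right) - 20} = \frac{858}{4 - 20} = \frac{858}{-16} = 858 \left(- \frac{1}{16}\right) = - \frac{429}{8}$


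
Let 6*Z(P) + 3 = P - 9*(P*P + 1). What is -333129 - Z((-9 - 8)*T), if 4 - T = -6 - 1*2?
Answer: -270669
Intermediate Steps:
T = 12 (T = 4 - (-6 - 1*2) = 4 - (-6 - 2) = 4 - 1*(-8) = 4 + 8 = 12)
Z(P) = -2 - 3*P**2/2 + P/6 (Z(P) = -1/2 + (P - 9*(P*P + 1))/6 = -1/2 + (P - 9*(P**2 + 1))/6 = -1/2 + (P - 9*(1 + P**2))/6 = -1/2 + (P + (-9 - 9*P**2))/6 = -1/2 + (-9 + P - 9*P**2)/6 = -1/2 + (-3/2 - 3*P**2/2 + P/6) = -2 - 3*P**2/2 + P/6)
-333129 - Z((-9 - 8)*T) = -333129 - (-2 - 3*144*(-9 - 8)**2/2 + ((-9 - 8)*12)/6) = -333129 - (-2 - 3*(-17*12)**2/2 + (-17*12)/6) = -333129 - (-2 - 3/2*(-204)**2 + (1/6)*(-204)) = -333129 - (-2 - 3/2*41616 - 34) = -333129 - (-2 - 62424 - 34) = -333129 - 1*(-62460) = -333129 + 62460 = -270669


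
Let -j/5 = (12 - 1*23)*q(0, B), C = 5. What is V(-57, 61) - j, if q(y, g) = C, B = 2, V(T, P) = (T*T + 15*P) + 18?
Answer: 3907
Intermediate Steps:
V(T, P) = 18 + T² + 15*P (V(T, P) = (T² + 15*P) + 18 = 18 + T² + 15*P)
q(y, g) = 5
j = 275 (j = -5*(12 - 1*23)*5 = -5*(12 - 23)*5 = -(-55)*5 = -5*(-55) = 275)
V(-57, 61) - j = (18 + (-57)² + 15*61) - 1*275 = (18 + 3249 + 915) - 275 = 4182 - 275 = 3907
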